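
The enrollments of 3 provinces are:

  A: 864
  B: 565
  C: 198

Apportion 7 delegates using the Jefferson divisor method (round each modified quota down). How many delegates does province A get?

4

Standard divisor 1627/7 ≈ 232.429; standard quotas: A 3.717, B 2.431, C 0.852.
Rounding down gives 3, 2, 0 = 5 seats, so the divisor must be adjusted.
With modified divisor 190: modified quotas A 4.547, B 2.974, C 1.042.
Rounding down: A 4, B 2, C 1 (total 7).
A receives 4.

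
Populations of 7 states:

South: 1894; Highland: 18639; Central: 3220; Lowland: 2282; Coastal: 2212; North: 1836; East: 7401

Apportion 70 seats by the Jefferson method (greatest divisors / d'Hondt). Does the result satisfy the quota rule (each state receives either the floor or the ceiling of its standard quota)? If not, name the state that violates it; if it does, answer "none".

Highland

Standard quotas: South 3.537, Highland 34.808, Central 6.013, Lowland 4.262, Coastal 4.131, North 3.429, East 13.821.
Jefferson allocation: South 3, Highland 36, Central 6, Lowland 4, Coastal 4, North 3, East 14.
Highland has quota 34.808 (lower 34, upper 35) but receives 36 — outside the quota interval.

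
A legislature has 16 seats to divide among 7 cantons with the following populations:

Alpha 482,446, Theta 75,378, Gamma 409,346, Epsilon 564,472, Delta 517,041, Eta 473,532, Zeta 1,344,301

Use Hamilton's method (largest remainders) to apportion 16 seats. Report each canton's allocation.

Standard divisor: 3866516 ÷ 16 ≈ 241657.25.
Standard quotas: Alpha 1.9964, Theta 0.3119, Gamma 1.6939, Epsilon 2.3358, Delta 2.1396, Eta 1.9595, Zeta 5.5628.
Lower quotas: Alpha 1, Theta 0, Gamma 1, Epsilon 2, Delta 2, Eta 1, Zeta 5 (sum 12, leaving 4 seats).
Remainders in descending order: Alpha 0.9964, Eta 0.9595, Gamma 0.6939, Zeta 0.5628, Epsilon 0.3358, Theta 0.3119, Delta 0.1396.
Largest remainders: Alpha, Eta, Gamma, Zeta receive the extra seats.

Alpha 2, Theta 0, Gamma 2, Epsilon 2, Delta 2, Eta 2, Zeta 6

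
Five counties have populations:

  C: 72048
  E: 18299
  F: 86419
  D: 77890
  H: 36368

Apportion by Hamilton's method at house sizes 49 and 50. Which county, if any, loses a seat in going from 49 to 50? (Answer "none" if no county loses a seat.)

At 49 seats: C 12, E 3, F 15, D 13, H 6.
At 50 seats: C 12, E 3, F 15, D 14, H 6.
No county's allocation decreased.

none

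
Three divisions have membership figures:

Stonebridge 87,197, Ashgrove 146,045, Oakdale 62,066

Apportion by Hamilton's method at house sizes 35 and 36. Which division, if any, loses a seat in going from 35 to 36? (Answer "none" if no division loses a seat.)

At 35 seats: Stonebridge 10, Ashgrove 17, Oakdale 8.
At 36 seats: Stonebridge 11, Ashgrove 18, Oakdale 7.
Oakdale drops from 8 to 7.

Oakdale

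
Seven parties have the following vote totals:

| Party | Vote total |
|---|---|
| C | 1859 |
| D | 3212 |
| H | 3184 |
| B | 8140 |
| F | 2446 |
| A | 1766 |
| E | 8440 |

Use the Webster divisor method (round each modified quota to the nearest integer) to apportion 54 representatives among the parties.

C=3, D=6, H=6, B=15, F=5, A=3, E=16

Standard divisor 29047/54 ≈ 537.907; standard quotas: C 3.456, D 5.971, H 5.919, B 15.133, F 4.547, A 3.283, E 15.690.
Rounding to the nearest integer gives C 3, D 6, H 6, B 15, F 5, A 3, E 16 — total 54, matching the house size, so no adjustment is needed.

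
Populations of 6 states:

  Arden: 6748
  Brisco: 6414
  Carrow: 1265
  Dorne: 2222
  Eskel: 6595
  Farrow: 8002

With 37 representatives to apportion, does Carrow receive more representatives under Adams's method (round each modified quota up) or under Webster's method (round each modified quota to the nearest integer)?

Adams: Arden 8, Brisco 7, Carrow 2, Dorne 3, Eskel 8, Farrow 9.
Webster: Arden 8, Brisco 8, Carrow 1, Dorne 3, Eskel 8, Farrow 9.
Carrow gets 2 under Adams and 1 under Webster.

Adams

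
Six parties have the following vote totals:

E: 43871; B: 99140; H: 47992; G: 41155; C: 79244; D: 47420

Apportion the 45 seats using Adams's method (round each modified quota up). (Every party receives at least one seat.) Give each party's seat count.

Standard divisor 358822/45 ≈ 7973.822; standard quotas: E 5.502, B 12.433, H 6.019, G 5.161, C 9.938, D 5.947.
Rounding up gives 6, 13, 7, 6, 10, 6 = 48 seats, so the divisor must be adjusted.
With modified divisor 8500: modified quotas E 5.161, B 11.664, H 5.646, G 4.842, C 9.323, D 5.579.
Rounding up: E 6, B 12, H 6, G 5, C 10, D 6 (total 45).

E 6, B 12, H 6, G 5, C 10, D 6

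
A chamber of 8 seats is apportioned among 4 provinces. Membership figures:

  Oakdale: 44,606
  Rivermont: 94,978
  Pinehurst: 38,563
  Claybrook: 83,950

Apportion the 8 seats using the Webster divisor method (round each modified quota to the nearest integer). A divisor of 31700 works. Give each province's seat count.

With modified divisor 31700: modified quotas Oakdale 1.407, Rivermont 2.996, Pinehurst 1.216, Claybrook 2.648.
Rounding to the nearest integer: Oakdale 1, Rivermont 3, Pinehurst 1, Claybrook 3 (total 8).

Oakdale=1, Rivermont=3, Pinehurst=1, Claybrook=3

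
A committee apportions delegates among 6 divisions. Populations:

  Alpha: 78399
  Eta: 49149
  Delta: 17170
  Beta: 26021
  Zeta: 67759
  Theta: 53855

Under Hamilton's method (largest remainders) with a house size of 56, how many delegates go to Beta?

Total 292353; standard divisor 292353/56 ≈ 5220.589.
Standard quotas: Alpha 15.0173, Eta 9.4145, Delta 3.2889, Beta 4.9843, Zeta 12.9792, Theta 10.3159.
Lower quotas: Alpha 15, Eta 9, Delta 3, Beta 4, Zeta 12, Theta 10 (sum 53, leaving 3 seats).
Remainders in descending order: Beta 0.9843, Zeta 0.9792, Eta 0.4145, Theta 0.3159, Delta 0.2889, Alpha 0.0173.
Largest remainders: Beta, Zeta, Eta receive the extra seats.
Beta receives 5.

5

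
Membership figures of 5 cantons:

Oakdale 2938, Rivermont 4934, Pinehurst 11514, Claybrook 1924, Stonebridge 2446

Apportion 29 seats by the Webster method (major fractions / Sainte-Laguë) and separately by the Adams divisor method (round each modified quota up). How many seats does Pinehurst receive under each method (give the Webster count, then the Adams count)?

14 and 13

Webster: Oakdale 4, Rivermont 6, Pinehurst 14, Claybrook 2, Stonebridge 3.
Adams: Oakdale 4, Rivermont 6, Pinehurst 13, Claybrook 3, Stonebridge 3.
Pinehurst gets 14 under Webster and 13 under Adams.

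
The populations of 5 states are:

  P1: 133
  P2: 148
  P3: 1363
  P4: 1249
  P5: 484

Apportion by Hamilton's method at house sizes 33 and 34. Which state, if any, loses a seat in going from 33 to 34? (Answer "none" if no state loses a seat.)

P2

At 33 seats: P1 1, P2 2, P3 13, P4 12, P5 5.
At 34 seats: P1 1, P2 1, P3 14, P4 13, P5 5.
P2 drops from 2 to 1.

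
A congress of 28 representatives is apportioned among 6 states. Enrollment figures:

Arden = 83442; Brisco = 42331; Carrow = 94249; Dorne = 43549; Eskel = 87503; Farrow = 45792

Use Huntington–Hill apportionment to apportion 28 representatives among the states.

Arden 6, Brisco 3, Carrow 7, Dorne 3, Eskel 6, Farrow 3

With divisor 14022: modified quotas Arden 5.951, Brisco 3.019, Carrow 6.722, Dorne 3.106, Eskel 6.240, Farrow 3.266.
Geometric-mean thresholds: Arden √(5·6)=5.477, Brisco √(3·4)=3.464, Carrow √(6·7)=6.481, Dorne √(3·4)=3.464, Eskel √(6·7)=6.481, Farrow √(3·4)=3.464.
Each quota rounded against its threshold gives Arden 6, Brisco 3, Carrow 7, Dorne 3, Eskel 6, Farrow 3 (total 28).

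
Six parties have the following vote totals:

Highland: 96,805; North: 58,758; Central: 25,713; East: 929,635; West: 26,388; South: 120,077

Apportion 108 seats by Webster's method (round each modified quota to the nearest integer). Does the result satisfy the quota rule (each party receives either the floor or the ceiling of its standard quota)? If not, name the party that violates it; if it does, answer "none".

Standard quotas: Highland 8.315, North 5.047, Central 2.209, East 79.849, West 2.267, South 10.314.
Webster allocation: Highland 8, North 5, Central 2, East 81, West 2, South 10.
East has quota 79.849 (lower 79, upper 80) but receives 81 — outside the quota interval.

East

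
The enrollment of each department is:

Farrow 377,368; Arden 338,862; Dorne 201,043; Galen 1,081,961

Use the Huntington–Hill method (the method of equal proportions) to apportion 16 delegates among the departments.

With divisor 132925: modified quotas Farrow 2.839, Arden 2.549, Dorne 1.512, Galen 8.140.
Geometric-mean thresholds: Farrow √(2·3)=2.449, Arden √(2·3)=2.449, Dorne √(1·2)=1.414, Galen √(8·9)=8.485.
Each quota rounded against its threshold gives Farrow 3, Arden 3, Dorne 2, Galen 8 (total 16).

Farrow: 3; Arden: 3; Dorne: 2; Galen: 8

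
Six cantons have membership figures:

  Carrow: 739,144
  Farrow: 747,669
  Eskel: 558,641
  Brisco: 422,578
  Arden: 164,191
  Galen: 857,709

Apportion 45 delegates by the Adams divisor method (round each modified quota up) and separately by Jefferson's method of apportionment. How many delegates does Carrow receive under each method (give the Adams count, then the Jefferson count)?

Adams: Carrow 9, Farrow 10, Eskel 7, Brisco 6, Arden 2, Galen 11.
Jefferson: Carrow 10, Farrow 10, Eskel 7, Brisco 5, Arden 2, Galen 11.
Carrow gets 9 under Adams and 10 under Jefferson.

9 and 10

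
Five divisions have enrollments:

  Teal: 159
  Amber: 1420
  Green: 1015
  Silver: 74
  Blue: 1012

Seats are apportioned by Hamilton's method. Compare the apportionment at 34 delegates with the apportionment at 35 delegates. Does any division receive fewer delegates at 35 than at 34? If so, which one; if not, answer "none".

Teal

At 34 seats: Teal 2, Amber 13, Green 9, Silver 1, Blue 9.
At 35 seats: Teal 1, Amber 13, Green 10, Silver 1, Blue 10.
Teal drops from 2 to 1.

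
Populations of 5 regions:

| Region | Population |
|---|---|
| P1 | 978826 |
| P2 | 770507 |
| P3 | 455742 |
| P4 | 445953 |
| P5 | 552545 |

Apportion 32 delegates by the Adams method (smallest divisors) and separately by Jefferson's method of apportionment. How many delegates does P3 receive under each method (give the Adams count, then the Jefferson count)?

5 and 4

Adams: P1 9, P2 7, P3 5, P4 5, P5 6.
Jefferson: P1 10, P2 8, P3 4, P4 4, P5 6.
P3 gets 5 under Adams and 4 under Jefferson.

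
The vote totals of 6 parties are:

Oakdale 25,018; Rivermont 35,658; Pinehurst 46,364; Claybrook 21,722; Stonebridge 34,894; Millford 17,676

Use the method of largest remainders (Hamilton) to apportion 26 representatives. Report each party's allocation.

Standard divisor: 181332 ÷ 26 ≈ 6974.308.
Standard quotas: Oakdale 3.5872, Rivermont 5.1128, Pinehurst 6.6478, Claybrook 3.1146, Stonebridge 5.0032, Millford 2.5344.
Lower quotas: Oakdale 3, Rivermont 5, Pinehurst 6, Claybrook 3, Stonebridge 5, Millford 2 (sum 24, leaving 2 seats).
Remainders in descending order: Pinehurst 0.6478, Oakdale 0.5872, Millford 0.5344, Claybrook 0.1146, Rivermont 0.1128, Stonebridge 0.0032.
Largest remainders: Pinehurst, Oakdale receive the extra seats.

Oakdale 4; Rivermont 5; Pinehurst 7; Claybrook 3; Stonebridge 5; Millford 2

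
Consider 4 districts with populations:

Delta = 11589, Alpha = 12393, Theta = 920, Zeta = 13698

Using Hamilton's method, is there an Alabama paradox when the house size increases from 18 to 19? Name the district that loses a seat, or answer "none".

At 18 seats: Delta 5, Alpha 6, Theta 1, Zeta 6.
At 19 seats: Delta 6, Alpha 6, Theta 0, Zeta 7.
Theta drops from 1 to 0.

Theta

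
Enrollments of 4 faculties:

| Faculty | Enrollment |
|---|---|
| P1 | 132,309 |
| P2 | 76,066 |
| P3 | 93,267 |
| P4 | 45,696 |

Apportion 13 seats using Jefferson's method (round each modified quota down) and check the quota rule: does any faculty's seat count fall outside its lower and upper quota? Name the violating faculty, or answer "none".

Standard quotas: P1 4.952, P2 2.847, P3 3.491, P4 1.710.
Jefferson allocation: P1 5, P2 3, P3 4, P4 1.
Every allocation lies between the lower and upper quota.

none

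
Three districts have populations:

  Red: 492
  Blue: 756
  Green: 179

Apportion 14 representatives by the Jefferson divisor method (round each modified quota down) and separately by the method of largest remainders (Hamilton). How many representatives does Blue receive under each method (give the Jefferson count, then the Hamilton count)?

8 and 7

Jefferson: Red 5, Blue 8, Green 1.
Hamilton: Red 5, Blue 7, Green 2.
Blue gets 8 under Jefferson and 7 under Hamilton.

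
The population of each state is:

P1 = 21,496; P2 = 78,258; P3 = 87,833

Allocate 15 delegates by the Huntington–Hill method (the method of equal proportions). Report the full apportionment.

With divisor 12814: modified quotas P1 1.678, P2 6.107, P3 6.854.
Geometric-mean thresholds: P1 √(1·2)=1.414, P2 √(6·7)=6.481, P3 √(6·7)=6.481.
Each quota rounded against its threshold gives P1 2, P2 6, P3 7 (total 15).

P1=2, P2=6, P3=7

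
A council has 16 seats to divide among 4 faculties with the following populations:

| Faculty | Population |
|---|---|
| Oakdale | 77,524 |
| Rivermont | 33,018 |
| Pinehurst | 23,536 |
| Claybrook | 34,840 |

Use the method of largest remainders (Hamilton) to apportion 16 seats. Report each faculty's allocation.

Oakdale: 8, Rivermont: 3, Pinehurst: 2, Claybrook: 3

Standard divisor: 168918 ÷ 16 ≈ 10557.375.
Standard quotas: Oakdale 7.3431, Rivermont 3.1275, Pinehurst 2.2293, Claybrook 3.3001.
Lower quotas: Oakdale 7, Rivermont 3, Pinehurst 2, Claybrook 3 (sum 15, leaving 1 seat).
Remainders in descending order: Oakdale 0.3431, Claybrook 0.3001, Pinehurst 0.2293, Rivermont 0.1275.
The surplus seat goes to Oakdale.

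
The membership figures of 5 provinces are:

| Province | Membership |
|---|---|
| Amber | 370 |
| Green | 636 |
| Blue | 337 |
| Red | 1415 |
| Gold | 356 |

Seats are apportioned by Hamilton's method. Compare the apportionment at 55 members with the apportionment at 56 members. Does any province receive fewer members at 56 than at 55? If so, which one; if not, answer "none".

none

At 55 seats: Amber 7, Green 11, Blue 6, Red 25, Gold 6.
At 56 seats: Amber 7, Green 11, Blue 6, Red 26, Gold 6.
No province's allocation decreased.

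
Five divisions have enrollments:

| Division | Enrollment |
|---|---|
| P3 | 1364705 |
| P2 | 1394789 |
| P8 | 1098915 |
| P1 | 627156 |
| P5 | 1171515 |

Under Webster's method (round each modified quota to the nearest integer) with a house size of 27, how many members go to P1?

Standard divisor 5657080/27 ≈ 209521.481; standard quotas: P3 6.513, P2 6.657, P8 5.245, P1 2.993, P5 5.591.
Rounding to the nearest integer gives 7, 7, 5, 3, 6 = 28 seats, so the divisor must be adjusted.
With modified divisor 211500: modified quotas P3 6.453, P2 6.595, P8 5.196, P1 2.965, P5 5.539.
Rounding to the nearest integer: P3 6, P2 7, P8 5, P1 3, P5 6 (total 27).
P1 receives 3.

3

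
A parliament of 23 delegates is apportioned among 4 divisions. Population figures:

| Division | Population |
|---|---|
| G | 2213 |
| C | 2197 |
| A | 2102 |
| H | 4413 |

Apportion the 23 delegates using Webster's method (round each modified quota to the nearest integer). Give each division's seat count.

Standard divisor 10925/23 ≈ 475; standard quotas: G 4.659, C 4.625, A 4.425, H 9.291.
Rounding to the nearest integer gives G 5, C 5, A 4, H 9 — total 23, matching the house size, so no adjustment is needed.

G=5, C=5, A=4, H=9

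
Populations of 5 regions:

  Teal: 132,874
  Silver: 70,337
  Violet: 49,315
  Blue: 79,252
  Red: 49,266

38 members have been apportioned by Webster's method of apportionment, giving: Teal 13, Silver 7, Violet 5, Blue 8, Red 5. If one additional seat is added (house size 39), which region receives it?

Priority for the next seat is population ÷ (current seats + 0.5).
Priorities: Teal 9842.519, Silver 9378.267, Violet 8966.364, Blue 9323.765, Red 8957.455.
Highest priority: Teal.

Teal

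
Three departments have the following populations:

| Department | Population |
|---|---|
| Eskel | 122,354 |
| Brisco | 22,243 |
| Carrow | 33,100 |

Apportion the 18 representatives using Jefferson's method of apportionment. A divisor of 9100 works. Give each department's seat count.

Eskel=13; Brisco=2; Carrow=3

With modified divisor 9100: modified quotas Eskel 13.445, Brisco 2.444, Carrow 3.637.
Rounding down: Eskel 13, Brisco 2, Carrow 3 (total 18).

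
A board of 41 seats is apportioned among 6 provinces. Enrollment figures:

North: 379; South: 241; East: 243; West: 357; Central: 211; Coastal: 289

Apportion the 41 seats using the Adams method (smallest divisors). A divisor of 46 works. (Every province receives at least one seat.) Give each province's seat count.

North: 9, South: 6, East: 6, West: 8, Central: 5, Coastal: 7

With modified divisor 46: modified quotas North 8.239, South 5.239, East 5.283, West 7.761, Central 4.587, Coastal 6.283.
Rounding up: North 9, South 6, East 6, West 8, Central 5, Coastal 7 (total 41).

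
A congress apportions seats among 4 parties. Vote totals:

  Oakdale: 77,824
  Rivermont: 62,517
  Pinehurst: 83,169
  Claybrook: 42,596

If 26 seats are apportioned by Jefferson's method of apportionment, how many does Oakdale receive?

8

Standard divisor 266106/26 ≈ 10234.846; standard quotas: Oakdale 7.604, Rivermont 6.108, Pinehurst 8.126, Claybrook 4.162.
Rounding down gives 7, 6, 8, 4 = 25 seats, so the divisor must be adjusted.
With modified divisor 9500: modified quotas Oakdale 8.192, Rivermont 6.581, Pinehurst 8.755, Claybrook 4.484.
Rounding down: Oakdale 8, Rivermont 6, Pinehurst 8, Claybrook 4 (total 26).
Oakdale receives 8.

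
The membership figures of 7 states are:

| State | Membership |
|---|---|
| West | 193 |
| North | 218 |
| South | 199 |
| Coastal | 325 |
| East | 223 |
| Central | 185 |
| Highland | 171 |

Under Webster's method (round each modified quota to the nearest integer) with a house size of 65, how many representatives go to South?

Standard divisor 1514/65 ≈ 23.292; standard quotas: West 8.286, North 9.359, South 8.544, Coastal 13.953, East 9.574, Central 7.943, Highland 7.341.
Rounding to the nearest integer gives West 8, North 9, South 9, Coastal 14, East 10, Central 8, Highland 7 — total 65, matching the house size, so no adjustment is needed.
South receives 9.

9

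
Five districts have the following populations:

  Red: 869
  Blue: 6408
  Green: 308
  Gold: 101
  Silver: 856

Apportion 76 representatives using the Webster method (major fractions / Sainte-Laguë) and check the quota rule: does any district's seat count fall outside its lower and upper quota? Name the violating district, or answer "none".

Blue

Standard quotas: Red 7.732, Blue 57.013, Green 2.740, Gold 0.899, Silver 7.616.
Webster allocation: Red 8, Blue 56, Green 3, Gold 1, Silver 8.
Blue has quota 57.013 (lower 57, upper 58) but receives 56 — outside the quota interval.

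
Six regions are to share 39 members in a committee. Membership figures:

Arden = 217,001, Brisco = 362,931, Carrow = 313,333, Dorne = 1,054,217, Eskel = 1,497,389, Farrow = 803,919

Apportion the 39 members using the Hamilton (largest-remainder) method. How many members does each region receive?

Arden 2; Brisco 3; Carrow 3; Dorne 10; Eskel 14; Farrow 7

Standard divisor: 4248790 ÷ 39 ≈ 108943.333.
Standard quotas: Arden 1.9919, Brisco 3.3314, Carrow 2.8761, Dorne 9.6767, Eskel 13.7447, Farrow 7.3792.
Lower quotas: Arden 1, Brisco 3, Carrow 2, Dorne 9, Eskel 13, Farrow 7 (sum 35, leaving 4 seats).
Remainders in descending order: Arden 0.9919, Carrow 0.8761, Eskel 0.7447, Dorne 0.6767, Farrow 0.3792, Brisco 0.3314.
The surplus seats go to Arden, Carrow, Eskel, Dorne.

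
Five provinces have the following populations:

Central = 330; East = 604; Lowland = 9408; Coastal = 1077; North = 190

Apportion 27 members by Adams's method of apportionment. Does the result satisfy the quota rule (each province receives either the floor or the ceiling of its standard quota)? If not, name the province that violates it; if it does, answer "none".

Lowland

Standard quotas: Central 0.768, East 1.405, Lowland 21.881, Coastal 2.505, North 0.442.
Adams allocation: Central 1, East 2, Lowland 20, Coastal 3, North 1.
Lowland has quota 21.881 (lower 21, upper 22) but receives 20 — outside the quota interval.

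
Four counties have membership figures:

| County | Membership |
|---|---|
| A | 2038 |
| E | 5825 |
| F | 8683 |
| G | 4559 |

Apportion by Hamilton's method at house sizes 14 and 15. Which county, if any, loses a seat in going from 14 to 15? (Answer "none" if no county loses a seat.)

none

At 14 seats: A 1, E 4, F 6, G 3.
At 15 seats: A 2, E 4, F 6, G 3.
No county's allocation decreased.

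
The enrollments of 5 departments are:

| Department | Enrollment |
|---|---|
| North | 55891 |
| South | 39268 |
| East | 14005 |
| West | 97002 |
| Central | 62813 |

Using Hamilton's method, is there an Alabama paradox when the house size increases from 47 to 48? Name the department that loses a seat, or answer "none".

At 47 seats: North 10, South 7, East 2, West 17, Central 11.
At 48 seats: North 10, South 7, East 3, West 17, Central 11.
No department's allocation decreased.

none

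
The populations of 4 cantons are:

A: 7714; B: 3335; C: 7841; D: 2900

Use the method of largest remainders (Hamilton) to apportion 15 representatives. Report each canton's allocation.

A: 5; B: 2; C: 6; D: 2

Standard divisor: 21790 ÷ 15 ≈ 1452.667.
Standard quotas: A 5.3102, B 2.2958, C 5.3977, D 1.9963.
Lower quotas: A 5, B 2, C 5, D 1 (sum 13, leaving 2 seats).
Remainders in descending order: D 0.9963, C 0.3977, A 0.3102, B 0.2958.
The surplus seats go to D, C.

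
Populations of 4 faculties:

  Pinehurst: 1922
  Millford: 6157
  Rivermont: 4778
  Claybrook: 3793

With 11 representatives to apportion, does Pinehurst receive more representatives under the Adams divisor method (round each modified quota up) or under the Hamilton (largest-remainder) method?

Adams

Adams: Pinehurst 2, Millford 4, Rivermont 3, Claybrook 2.
Hamilton: Pinehurst 1, Millford 4, Rivermont 3, Claybrook 3.
Pinehurst gets 2 under Adams and 1 under Hamilton.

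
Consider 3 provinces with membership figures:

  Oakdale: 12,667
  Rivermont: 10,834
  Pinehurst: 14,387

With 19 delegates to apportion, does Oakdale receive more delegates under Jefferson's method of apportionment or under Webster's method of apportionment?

Jefferson

Jefferson: Oakdale 7, Rivermont 5, Pinehurst 7.
Webster: Oakdale 6, Rivermont 6, Pinehurst 7.
Oakdale gets 7 under Jefferson and 6 under Webster.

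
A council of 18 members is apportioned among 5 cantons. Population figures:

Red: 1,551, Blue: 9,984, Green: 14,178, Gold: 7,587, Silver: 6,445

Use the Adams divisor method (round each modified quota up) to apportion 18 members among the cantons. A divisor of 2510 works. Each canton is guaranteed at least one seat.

With modified divisor 2510: modified quotas Red 0.618, Blue 3.978, Green 5.649, Gold 3.023, Silver 2.568.
Rounding up: Red 1, Blue 4, Green 6, Gold 4, Silver 3 (total 18).

Red=1; Blue=4; Green=6; Gold=4; Silver=3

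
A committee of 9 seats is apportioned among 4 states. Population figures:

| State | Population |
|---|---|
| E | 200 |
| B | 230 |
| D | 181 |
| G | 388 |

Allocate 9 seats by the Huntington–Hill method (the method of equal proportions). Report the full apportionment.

E=2, B=2, D=2, G=3

With divisor 120: modified quotas E 1.667, B 1.917, D 1.508, G 3.233.
Geometric-mean thresholds: E √(1·2)=1.414, B √(1·2)=1.414, D √(1·2)=1.414, G √(3·4)=3.464.
Each quota rounded against its threshold gives E 2, B 2, D 2, G 3 (total 9).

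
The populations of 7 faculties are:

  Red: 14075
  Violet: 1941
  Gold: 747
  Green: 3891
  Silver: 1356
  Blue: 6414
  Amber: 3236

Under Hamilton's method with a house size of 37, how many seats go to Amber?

Total 31660; standard divisor 31660/37 ≈ 855.676.
Standard quotas: Red 16.4490, Violet 2.2684, Gold 0.8730, Green 4.5473, Silver 1.5847, Blue 7.4958, Amber 3.7818.
Lower quotas: Red 16, Violet 2, Gold 0, Green 4, Silver 1, Blue 7, Amber 3 (sum 33, leaving 4 seats).
Remainders in descending order: Gold 0.8730, Amber 0.7818, Silver 0.5847, Green 0.5473, Blue 0.4958, Red 0.4490, Violet 0.2684.
Largest remainders: Gold, Amber, Silver, Green receive the extra seats.
Amber receives 4.

4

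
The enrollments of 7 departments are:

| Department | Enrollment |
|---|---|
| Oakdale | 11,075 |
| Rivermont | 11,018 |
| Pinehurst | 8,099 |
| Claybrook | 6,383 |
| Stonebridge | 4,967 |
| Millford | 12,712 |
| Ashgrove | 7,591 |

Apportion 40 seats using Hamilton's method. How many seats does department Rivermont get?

7

Total 61845; standard divisor 61845/40 ≈ 1546.125.
Standard quotas: Oakdale 7.1631, Rivermont 7.1262, Pinehurst 5.2383, Claybrook 4.1284, Stonebridge 3.2125, Millford 8.2218, Ashgrove 4.9097.
Lower quotas: Oakdale 7, Rivermont 7, Pinehurst 5, Claybrook 4, Stonebridge 3, Millford 8, Ashgrove 4 (sum 38, leaving 2 seats).
Remainders in descending order: Ashgrove 0.9097, Pinehurst 0.2383, Millford 0.2218, Stonebridge 0.2125, Oakdale 0.1631, Claybrook 0.1284, Rivermont 0.1262.
The surplus seats go to Ashgrove, Pinehurst.
Rivermont receives 7.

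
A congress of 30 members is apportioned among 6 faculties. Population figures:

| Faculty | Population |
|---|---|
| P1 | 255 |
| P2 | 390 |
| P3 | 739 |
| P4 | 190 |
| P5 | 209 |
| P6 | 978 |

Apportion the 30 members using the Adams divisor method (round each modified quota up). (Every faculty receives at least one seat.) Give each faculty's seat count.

P1 3; P2 4; P3 8; P4 2; P5 3; P6 10

Standard divisor 2761/30 ≈ 92.033; standard quotas: P1 2.771, P2 4.238, P3 8.030, P4 2.064, P5 2.271, P6 10.627.
Rounding up gives 3, 5, 9, 3, 3, 11 = 34 seats, so the divisor must be adjusted.
With modified divisor 100: modified quotas P1 2.550, P2 3.900, P3 7.390, P4 1.900, P5 2.090, P6 9.780.
Rounding up: P1 3, P2 4, P3 8, P4 2, P5 3, P6 10 (total 30).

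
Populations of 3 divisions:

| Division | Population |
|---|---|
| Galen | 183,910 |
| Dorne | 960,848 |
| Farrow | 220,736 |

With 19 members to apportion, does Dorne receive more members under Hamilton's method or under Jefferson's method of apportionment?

Hamilton: Galen 3, Dorne 13, Farrow 3.
Jefferson: Galen 2, Dorne 14, Farrow 3.
Dorne gets 13 under Hamilton and 14 under Jefferson.

Jefferson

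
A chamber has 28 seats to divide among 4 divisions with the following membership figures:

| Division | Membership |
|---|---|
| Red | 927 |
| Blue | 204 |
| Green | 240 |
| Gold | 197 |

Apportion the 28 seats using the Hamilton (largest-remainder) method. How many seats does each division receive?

Standard divisor: 1568 ÷ 28 = 56.
Standard quotas: Red 16.554, Blue 3.643, Green 4.286, Gold 3.518.
Lower quotas: Red 16, Blue 3, Green 4, Gold 3 (sum 26, leaving 2 seats).
Remainders in descending order: Blue 0.643, Red 0.554, Gold 0.518, Green 0.286.
The surplus seats go to Blue, Red.

Red 17; Blue 4; Green 4; Gold 3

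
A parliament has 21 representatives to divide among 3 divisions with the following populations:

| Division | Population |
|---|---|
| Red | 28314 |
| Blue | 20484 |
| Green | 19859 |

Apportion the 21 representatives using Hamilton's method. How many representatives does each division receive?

The standard divisor is 68657/21 ≈ 3269.381.
Standard quotas: Red 8.6604, Blue 6.2654, Green 6.0742.
Lower quotas: Red 8, Blue 6, Green 6 (sum 20, leaving 1 seat).
Remainders in descending order: Red 0.6604, Blue 0.2654, Green 0.0742.
The surplus seat goes to Red.

Red 9, Blue 6, Green 6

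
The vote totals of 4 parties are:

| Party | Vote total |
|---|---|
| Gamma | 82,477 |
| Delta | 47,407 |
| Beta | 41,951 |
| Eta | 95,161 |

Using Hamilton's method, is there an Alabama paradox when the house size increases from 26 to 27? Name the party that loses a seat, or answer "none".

At 26 seats: Gamma 8, Delta 5, Beta 4, Eta 9.
At 27 seats: Gamma 8, Delta 5, Beta 4, Eta 10.
No party's allocation decreased.

none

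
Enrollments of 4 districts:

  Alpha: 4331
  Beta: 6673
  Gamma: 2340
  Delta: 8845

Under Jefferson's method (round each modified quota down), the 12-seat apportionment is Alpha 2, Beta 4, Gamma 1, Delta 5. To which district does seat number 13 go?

Delta

Priority for the next seat is population ÷ (current seats + 1).
Priorities: Alpha 1443.667, Beta 1334.600, Gamma 1170.000, Delta 1474.167.
Highest priority: Delta.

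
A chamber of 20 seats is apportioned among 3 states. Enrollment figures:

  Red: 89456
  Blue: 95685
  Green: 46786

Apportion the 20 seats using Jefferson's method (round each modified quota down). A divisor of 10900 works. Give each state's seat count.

With modified divisor 10900: modified quotas Red 8.207, Blue 8.778, Green 4.292.
Rounding down: Red 8, Blue 8, Green 4 (total 20).

Red=8; Blue=8; Green=4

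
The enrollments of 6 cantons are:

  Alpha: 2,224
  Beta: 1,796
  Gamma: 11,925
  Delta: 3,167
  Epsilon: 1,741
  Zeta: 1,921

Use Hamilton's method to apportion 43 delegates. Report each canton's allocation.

Alpha=4; Beta=3; Gamma=23; Delta=6; Epsilon=3; Zeta=4

The standard divisor is 22774/43 ≈ 529.628.
Standard quotas: Alpha 4.1992, Beta 3.3911, Gamma 22.5158, Delta 5.9797, Epsilon 3.2872, Zeta 3.6271.
Lower quotas: Alpha 4, Beta 3, Gamma 22, Delta 5, Epsilon 3, Zeta 3 (sum 40, leaving 3 seats).
Remainders in descending order: Delta 0.9797, Zeta 0.6271, Gamma 0.5158, Beta 0.3911, Epsilon 0.2872, Alpha 0.1992.
Largest remainders: Delta, Zeta, Gamma receive the extra seats.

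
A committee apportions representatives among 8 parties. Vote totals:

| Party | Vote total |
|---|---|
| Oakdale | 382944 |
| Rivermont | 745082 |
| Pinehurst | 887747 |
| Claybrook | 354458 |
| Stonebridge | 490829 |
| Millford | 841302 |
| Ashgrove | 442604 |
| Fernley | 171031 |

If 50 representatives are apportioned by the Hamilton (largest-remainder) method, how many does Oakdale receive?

The standard divisor is 4315997/50 ≈ 86319.94.
Standard quotas: Oakdale 4.4363, Rivermont 8.6316, Pinehurst 10.2844, Claybrook 4.1063, Stonebridge 5.6862, Millford 9.7463, Ashgrove 5.1275, Fernley 1.9814.
Lower quotas: Oakdale 4, Rivermont 8, Pinehurst 10, Claybrook 4, Stonebridge 5, Millford 9, Ashgrove 5, Fernley 1 (sum 46, leaving 4 seats).
Remainders in descending order: Fernley 0.9814, Millford 0.7463, Stonebridge 0.6862, Rivermont 0.6316, Oakdale 0.4363, Pinehurst 0.2844, Ashgrove 0.1275, Claybrook 0.1063.
Largest remainders: Fernley, Millford, Stonebridge, Rivermont receive the extra seats.
Oakdale receives 4.

4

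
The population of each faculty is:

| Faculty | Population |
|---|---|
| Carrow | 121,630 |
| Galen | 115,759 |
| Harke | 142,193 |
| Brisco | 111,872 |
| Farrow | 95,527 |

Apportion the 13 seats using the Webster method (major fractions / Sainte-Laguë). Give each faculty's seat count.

Standard divisor 586981/13 ≈ 45152.385; standard quotas: Carrow 2.694, Galen 2.564, Harke 3.149, Brisco 2.478, Farrow 2.116.
Rounding to the nearest integer gives Carrow 3, Galen 3, Harke 3, Brisco 2, Farrow 2 — total 13, matching the house size, so no adjustment is needed.

Carrow 3, Galen 3, Harke 3, Brisco 2, Farrow 2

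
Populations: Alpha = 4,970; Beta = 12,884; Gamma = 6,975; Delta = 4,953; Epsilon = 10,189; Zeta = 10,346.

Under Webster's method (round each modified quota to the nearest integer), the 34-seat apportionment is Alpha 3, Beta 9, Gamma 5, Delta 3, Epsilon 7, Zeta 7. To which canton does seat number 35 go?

Priority for the next seat is population ÷ (current seats + 0.5).
Priorities: Alpha 1420.000, Beta 1356.211, Gamma 1268.182, Delta 1415.143, Epsilon 1358.533, Zeta 1379.467.
Highest priority: Alpha.

Alpha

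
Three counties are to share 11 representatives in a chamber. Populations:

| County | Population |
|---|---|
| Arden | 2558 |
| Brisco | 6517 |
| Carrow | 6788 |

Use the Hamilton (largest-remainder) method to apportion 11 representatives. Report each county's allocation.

Arden: 2, Brisco: 4, Carrow: 5

The standard divisor is 15863/11 ≈ 1442.091.
Standard quotas: Arden 1.7738, Brisco 4.5191, Carrow 4.7071.
Lower quotas: Arden 1, Brisco 4, Carrow 4 (sum 9, leaving 2 seats).
Remainders in descending order: Arden 0.7738, Carrow 0.7071, Brisco 0.5191.
The surplus seats go to Arden, Carrow.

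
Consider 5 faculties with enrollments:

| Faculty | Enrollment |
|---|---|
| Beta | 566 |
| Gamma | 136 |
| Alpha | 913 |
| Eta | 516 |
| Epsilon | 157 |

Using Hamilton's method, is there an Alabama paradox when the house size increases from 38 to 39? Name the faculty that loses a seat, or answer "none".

none

At 38 seats: Beta 9, Gamma 2, Alpha 15, Eta 9, Epsilon 3.
At 39 seats: Beta 10, Gamma 2, Alpha 15, Eta 9, Epsilon 3.
No faculty's allocation decreased.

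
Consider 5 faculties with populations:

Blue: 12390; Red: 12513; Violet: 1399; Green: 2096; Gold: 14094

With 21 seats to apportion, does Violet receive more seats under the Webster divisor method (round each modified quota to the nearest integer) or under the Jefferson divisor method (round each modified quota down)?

Webster: Blue 6, Red 6, Violet 1, Green 1, Gold 7.
Jefferson: Blue 6, Red 7, Violet 0, Green 1, Gold 7.
Violet gets 1 under Webster and 0 under Jefferson.

Webster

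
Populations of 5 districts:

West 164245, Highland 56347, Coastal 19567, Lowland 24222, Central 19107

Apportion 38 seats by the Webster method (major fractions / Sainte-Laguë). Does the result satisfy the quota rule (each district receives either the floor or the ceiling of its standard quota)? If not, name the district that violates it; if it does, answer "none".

Standard quotas: West 22.016, Highland 7.553, Coastal 2.623, Lowland 3.247, Central 2.561.
Webster allocation: West 22, Highland 7, Coastal 3, Lowland 3, Central 3.
Every allocation lies between the lower and upper quota.

none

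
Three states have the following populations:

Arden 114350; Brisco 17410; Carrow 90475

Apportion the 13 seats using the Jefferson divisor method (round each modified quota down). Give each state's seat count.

Standard divisor 222235/13 ≈ 17095; standard quotas: Arden 6.689, Brisco 1.018, Carrow 5.292.
Rounding down gives 6, 1, 5 = 12 seats, so the divisor must be adjusted.
With modified divisor 15700: modified quotas Arden 7.283, Brisco 1.109, Carrow 5.763.
Rounding down: Arden 7, Brisco 1, Carrow 5 (total 13).

Arden 7, Brisco 1, Carrow 5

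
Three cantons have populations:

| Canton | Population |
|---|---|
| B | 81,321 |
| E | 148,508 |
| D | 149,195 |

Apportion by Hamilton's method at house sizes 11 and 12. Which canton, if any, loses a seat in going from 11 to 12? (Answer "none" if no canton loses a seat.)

At 11 seats: B 3, E 4, D 4.
At 12 seats: B 2, E 5, D 5.
B drops from 3 to 2.

B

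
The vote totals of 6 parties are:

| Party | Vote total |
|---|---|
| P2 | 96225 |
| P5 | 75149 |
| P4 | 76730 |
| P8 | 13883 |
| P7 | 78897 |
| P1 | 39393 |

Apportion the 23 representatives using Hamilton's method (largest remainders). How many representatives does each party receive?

P2: 6, P5: 4, P4: 5, P8: 1, P7: 5, P1: 2

The standard divisor is 380277/23 ≈ 16533.783.
Standard quotas: P2 5.8199, P5 4.5452, P4 4.6408, P8 0.8397, P7 4.7719, P1 2.3826.
Lower quotas: P2 5, P5 4, P4 4, P8 0, P7 4, P1 2 (sum 19, leaving 4 seats).
Remainders in descending order: P8 0.8397, P2 0.8199, P7 0.7719, P4 0.6408, P5 0.5452, P1 0.3826.
The surplus seats go to P8, P2, P7, P4.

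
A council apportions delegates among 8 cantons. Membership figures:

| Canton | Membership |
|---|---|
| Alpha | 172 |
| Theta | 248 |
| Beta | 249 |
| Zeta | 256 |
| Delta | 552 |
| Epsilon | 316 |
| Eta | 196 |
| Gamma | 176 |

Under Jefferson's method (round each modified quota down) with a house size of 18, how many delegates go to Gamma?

Standard divisor 2165/18 ≈ 120.278; standard quotas: Alpha 1.430, Theta 2.062, Beta 2.070, Zeta 2.128, Delta 4.589, Epsilon 2.627, Eta 1.630, Gamma 1.463.
Rounding down gives 1, 2, 2, 2, 4, 2, 1, 1 = 15 seats, so the divisor must be adjusted.
With modified divisor 95: modified quotas Alpha 1.811, Theta 2.611, Beta 2.621, Zeta 2.695, Delta 5.811, Epsilon 3.326, Eta 2.063, Gamma 1.853.
Rounding down: Alpha 1, Theta 2, Beta 2, Zeta 2, Delta 5, Epsilon 3, Eta 2, Gamma 1 (total 18).
Gamma receives 1.

1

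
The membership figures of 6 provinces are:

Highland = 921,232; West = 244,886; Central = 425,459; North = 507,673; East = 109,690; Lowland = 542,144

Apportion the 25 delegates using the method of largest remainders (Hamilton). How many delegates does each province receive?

Highland: 8, West: 2, Central: 4, North: 5, East: 1, Lowland: 5

The standard divisor is 2751084/25 ≈ 110043.36.
Standard quotas: Highland 8.3715, West 2.2254, Central 3.8663, North 4.6134, East 0.9968, Lowland 4.9266.
Lower quotas: Highland 8, West 2, Central 3, North 4, East 0, Lowland 4 (sum 21, leaving 4 seats).
Remainders in descending order: East 0.9968, Lowland 0.9266, Central 0.8663, North 0.6134, Highland 0.3715, West 0.2254.
Largest remainders: East, Lowland, Central, North receive the extra seats.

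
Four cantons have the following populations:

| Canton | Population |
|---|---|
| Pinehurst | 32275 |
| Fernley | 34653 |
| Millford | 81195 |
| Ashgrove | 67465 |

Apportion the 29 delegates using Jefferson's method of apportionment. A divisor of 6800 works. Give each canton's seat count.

Pinehurst: 4, Fernley: 5, Millford: 11, Ashgrove: 9

With modified divisor 6800: modified quotas Pinehurst 4.746, Fernley 5.096, Millford 11.940, Ashgrove 9.921.
Rounding down: Pinehurst 4, Fernley 5, Millford 11, Ashgrove 9 (total 29).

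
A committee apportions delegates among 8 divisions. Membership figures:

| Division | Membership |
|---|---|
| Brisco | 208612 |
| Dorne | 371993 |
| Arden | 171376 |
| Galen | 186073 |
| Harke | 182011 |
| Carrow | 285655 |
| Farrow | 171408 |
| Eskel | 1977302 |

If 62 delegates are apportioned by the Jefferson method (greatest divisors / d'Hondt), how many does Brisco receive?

Standard divisor 3554430/62 ≈ 57329.516; standard quotas: Brisco 3.639, Dorne 6.489, Arden 2.989, Galen 3.246, Harke 3.175, Carrow 4.983, Farrow 2.990, Eskel 34.490.
Rounding down gives 3, 6, 2, 3, 3, 4, 2, 34 = 57 seats, so the divisor must be adjusted.
With modified divisor 54200: modified quotas Brisco 3.849, Dorne 6.863, Arden 3.162, Galen 3.433, Harke 3.358, Carrow 5.270, Farrow 3.163, Eskel 36.482.
Rounding down: Brisco 3, Dorne 6, Arden 3, Galen 3, Harke 3, Carrow 5, Farrow 3, Eskel 36 (total 62).
Brisco receives 3.

3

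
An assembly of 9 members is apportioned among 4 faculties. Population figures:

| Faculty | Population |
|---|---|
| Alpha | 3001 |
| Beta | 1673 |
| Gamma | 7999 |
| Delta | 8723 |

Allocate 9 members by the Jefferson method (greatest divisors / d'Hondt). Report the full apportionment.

Alpha 1, Beta 0, Gamma 4, Delta 4

Standard divisor 21396/9 ≈ 2377.333; standard quotas: Alpha 1.262, Beta 0.704, Gamma 3.365, Delta 3.669.
Rounding down gives 1, 0, 3, 3 = 7 seats, so the divisor must be adjusted.
With modified divisor 1900: modified quotas Alpha 1.579, Beta 0.881, Gamma 4.210, Delta 4.591.
Rounding down: Alpha 1, Beta 0, Gamma 4, Delta 4 (total 9).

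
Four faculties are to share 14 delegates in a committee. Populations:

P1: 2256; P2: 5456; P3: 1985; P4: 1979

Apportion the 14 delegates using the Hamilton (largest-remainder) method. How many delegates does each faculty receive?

Standard divisor: 11676 ÷ 14 = 834.
Standard quotas: P1 2.7050, P2 6.5420, P3 2.3801, P4 2.3729.
Lower quotas: P1 2, P2 6, P3 2, P4 2 (sum 12, leaving 2 seats).
Remainders in descending order: P1 0.7050, P2 0.5420, P3 0.3801, P4 0.3729.
The surplus seats go to P1, P2.

P1 3; P2 7; P3 2; P4 2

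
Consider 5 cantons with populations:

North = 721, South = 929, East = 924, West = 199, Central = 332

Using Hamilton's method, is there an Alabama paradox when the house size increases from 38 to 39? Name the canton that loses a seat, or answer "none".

West

At 38 seats: North 9, South 11, East 11, West 3, Central 4.
At 39 seats: North 9, South 12, East 12, West 2, Central 4.
West drops from 3 to 2.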